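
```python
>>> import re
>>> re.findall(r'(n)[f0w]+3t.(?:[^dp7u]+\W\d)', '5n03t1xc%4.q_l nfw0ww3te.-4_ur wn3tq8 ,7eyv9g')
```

['n']

Pattern: a literal 'n' (captured); then one or more of one of [f0w], then the literal '3t', then any character; then one or more of any character except [dp7u], then a non-word character, then a digit (non-capturing group).
Scanning left to right: at [1:27] match 'n03t1xc%4.q_l nfw0ww3te.-4', group 1 = 'n'.
`findall` collects group 1 from the one match (1 total).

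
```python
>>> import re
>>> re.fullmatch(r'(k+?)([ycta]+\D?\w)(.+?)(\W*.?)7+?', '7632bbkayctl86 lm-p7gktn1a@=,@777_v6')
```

This matches one or more of a literal 'k' (lazy) (captured); then one or more of one of [ycta], then optionally a non-digit, then a word character (captured); then one or more of any character (lazy) (captured); then zero or more of a non-word character, then optionally any character (captured); then one or more of a literal '7' (lazy).
`fullmatch` succeeds only if the pattern covers the string from start to end.
Here there's no way to consume every character, so the call returns None.

None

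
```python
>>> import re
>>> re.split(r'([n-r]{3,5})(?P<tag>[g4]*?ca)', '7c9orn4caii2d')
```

['7c9', 'orn', '4ca', 'ii2d']

This matches 3 to 5 of a character in [n-r] (captured); then zero or more of one of [g4] (lazy), then the literal 'ca' (captured as 'tag').
With a capturing group present, the delimiter's captured portion is kept in the result list.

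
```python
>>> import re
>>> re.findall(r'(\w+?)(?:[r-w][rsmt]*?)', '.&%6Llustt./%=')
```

This matches one or more of a word character (lazy) (captured); then a character in [r-w], then zero or more of one of [rsmt] (lazy) (non-capturing group).
A non-greedy quantifier consumes as few characters as it can — just enough that the remainder of the pattern still matches from where it stops; whatever follows it matches normally.
Matches: at [3:7] match '6Llu', group 1 = '6Ll'; at [7:9] match 'st', group 1 = 's'.
Because there's exactly one group, `findall` drops the full match and keeps group 1 from each hit.

['6Ll', 's']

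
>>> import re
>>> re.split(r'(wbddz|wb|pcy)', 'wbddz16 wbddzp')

Branches in `(...|...)` are attempted left-to-right; the first branch that allows the whole pattern to succeed is taken.
Matches to split on: at [0:5] → 'wbddz'; at [8:13] → 'wbddz'.
With a capturing group present, the delimiter's captured portion is kept in the result list.

['', 'wbddz', '16 ', 'wbddz', 'p']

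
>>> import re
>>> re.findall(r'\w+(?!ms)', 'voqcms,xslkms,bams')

The negative lookaround is zero-width — it rules out positions where the adjacent text would match, without consuming anything.
Matches: at [0:6] → 'voqcms'; at [7:13] → 'xslkms'; at [14:18] → 'bams'.
Since nothing is captured, `findall` lists the 3 matched substrings directly.

['voqcms', 'xslkms', 'bams']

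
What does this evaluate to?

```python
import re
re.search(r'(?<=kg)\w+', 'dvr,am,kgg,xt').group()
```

The lookaround is zero-width — it requires the adjacent text to match without consuming it, so the asserted text isn't part of the match.
`search` walks the string left to right and returns the first match it finds.
The match spans [9:10] → 'g'.

'g'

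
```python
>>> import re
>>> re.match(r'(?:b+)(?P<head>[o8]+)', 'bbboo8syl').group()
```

Pattern: one or more of a literal 'b' (non-capturing group); then one or more of one of [o8] (captured as 'head').
`re.match` won't scan ahead — the pattern has to work from the very first character.
The match spans [0:6] → 'bbboo8'.
Captured: group 1 = 'oo8'.

'bbboo8'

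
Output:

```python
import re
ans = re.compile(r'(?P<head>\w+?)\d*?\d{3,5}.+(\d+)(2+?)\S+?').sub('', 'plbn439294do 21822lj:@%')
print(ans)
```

j:@%

The `?` after the quantifier makes it lazy — it takes as little as possible before letting the rest of the pattern try.
Each match is replaced by ''.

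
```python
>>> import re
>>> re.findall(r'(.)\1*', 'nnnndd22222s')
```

A backreference is literal: `\1` must see the identical characters the first group matched.
Matches: at [0:4] match 'nnnn', group 1 = 'n'; at [4:6] match 'dd', group 1 = 'd'; at [6:11] match '22222', group 1 = '2'; at [11:12] match 's', group 1 = 's'.
`findall` collects group 1 from each match (4 total).

['n', 'd', '2', 's']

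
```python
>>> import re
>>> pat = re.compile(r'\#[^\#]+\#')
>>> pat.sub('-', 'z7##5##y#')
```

Matches: at [3:6] → '#5#'; at [6:9] → '#y#'.
Every occurrence is swapped for '-'.

'z7#--'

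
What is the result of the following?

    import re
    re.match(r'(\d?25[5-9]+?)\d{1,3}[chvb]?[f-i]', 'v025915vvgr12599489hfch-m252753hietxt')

`re.match` won't scan ahead — the pattern has to work from the very first character.
Here the string doesn't start with a match, so the call returns None.

None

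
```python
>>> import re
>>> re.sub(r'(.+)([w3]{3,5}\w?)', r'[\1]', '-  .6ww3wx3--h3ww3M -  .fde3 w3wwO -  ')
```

'[-  .6ww3wx3--h3ww3M -  .fde3 w] -  '

This matches one or more of any character (captured); then 3 to 5 of one of [w3], then optionally a word character (captured).
Matches: at [0:34] → '-  .6ww3wx3--h3ww3M -  .fde3 w3wwO'.
Each match is replaced using the text its own group 1 captured.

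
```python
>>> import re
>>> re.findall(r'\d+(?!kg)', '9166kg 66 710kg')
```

['916', '66', '71']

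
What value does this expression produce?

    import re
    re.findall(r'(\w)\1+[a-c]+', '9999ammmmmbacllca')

The backreference `\1` re-matches whatever the first group consumed, character for character.
Matches: at [0:5] match '9999a', group 1 = '9'; at [5:13] match 'mmmmmbac', group 1 = 'm'; at [13:17] match 'llca', group 1 = 'l'.
With a single group, `findall` returns only what that group captured — 3 items.

['9', 'm', 'l']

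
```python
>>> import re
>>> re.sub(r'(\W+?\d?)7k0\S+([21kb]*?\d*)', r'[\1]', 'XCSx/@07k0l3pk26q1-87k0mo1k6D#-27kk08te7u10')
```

'XCSx[/@0]'

This matches one or more of a non-word character (lazy), then optionally a digit (captured); then the literal '7k0', then one or more of a non-whitespace character; then zero or more of one of [21kb] (lazy), then zero or more of a digit (captured).
Matches: at [4:43] → '/@07k0l3pk26q1-87k0mo1k6D#-27kk08te7u10'.
The replacement refers to a captured group, so each match is rewritten using its own captured text.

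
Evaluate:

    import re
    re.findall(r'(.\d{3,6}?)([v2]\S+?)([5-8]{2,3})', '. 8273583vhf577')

[('8273583', 'vhf', '577')]

This matches any character, then 3 to 6 of a digit (lazy) (captured); then one of [v2], then one or more of a non-whitespace character (lazy) (captured); then 2 to 3 of a character in [5-8] (captured).
A `+?`/`*?`/`{m,n}?` starts at its minimum and grows only as far as needed for what follows to match.
Scanning left to right: at [2:15] match '8273583vhf577', groups = ('8273583', 'vhf', '577').
With 3 capturing groups, `findall` returns a 3-tuple per match.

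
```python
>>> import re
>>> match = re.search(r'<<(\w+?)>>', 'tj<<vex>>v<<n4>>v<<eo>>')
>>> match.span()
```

(2, 9)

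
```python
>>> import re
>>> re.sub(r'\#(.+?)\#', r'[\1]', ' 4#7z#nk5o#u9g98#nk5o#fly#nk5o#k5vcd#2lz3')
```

Lazy quantifiers expand one character at a time until the remainder of the pattern can match.
Each match is replaced using the text its own group 1 captured.

' 4[7z]nk5o[u9g98]nk5o[fly]nk5o[k5vcd]2lz3'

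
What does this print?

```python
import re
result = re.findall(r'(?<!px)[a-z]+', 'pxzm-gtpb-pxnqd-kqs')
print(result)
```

Because the assertion is negative and zero-width, positions next to the forbidden text are skipped.
Matches: at [0:4] → 'pxzm'; at [5:9] → 'gtpb'; at [10:15] → 'pxnqd'; at [16:19] → 'kqs'.
With no groups in the pattern, `findall` gives back each whole match — 4 here.

['pxzm', 'gtpb', 'pxnqd', 'kqs']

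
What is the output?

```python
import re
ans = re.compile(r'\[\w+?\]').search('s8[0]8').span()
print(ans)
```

`search` walks the string left to right and returns the first match it finds.
The match spans [2:5] → '[0]'.

(2, 5)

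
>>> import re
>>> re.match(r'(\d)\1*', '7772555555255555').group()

'777'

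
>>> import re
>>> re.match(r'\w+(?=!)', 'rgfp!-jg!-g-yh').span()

Because the assertion is zero-width, the text it checks is not consumed and won't appear in the result.
`re.match` won't scan ahead — the pattern has to work from the very first character.
The match spans [0:4] → 'rgfp'.

(0, 4)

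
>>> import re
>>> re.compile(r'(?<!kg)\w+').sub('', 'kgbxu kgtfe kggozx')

'  '

`(?!…)`/`(?<!…)` only lets a position through if the neighbouring text does NOT match; no characters are consumed.
Matches: at [0:5] → 'kgbxu'; at [6:11] → 'kgtfe'; at [12:18] → 'kggozx'.
Every occurrence is swapped for ''.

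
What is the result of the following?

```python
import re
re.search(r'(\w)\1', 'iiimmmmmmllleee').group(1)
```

`\1` has to match the exact text group 1 already captured.
`re.search` tries every starting position until one works.
The match spans [0:2] → 'ii'.
Captured: group 1 = 'i'.

'i'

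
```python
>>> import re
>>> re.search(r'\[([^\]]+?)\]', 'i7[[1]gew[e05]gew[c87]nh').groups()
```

`re.search` tries every starting position until one works.
The match spans [2:6] → '[[1]'.
Captured: group 1 = '[1'.

('[1',)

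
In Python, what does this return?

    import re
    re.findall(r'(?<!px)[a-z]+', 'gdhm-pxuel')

The negative lookahead/lookbehind blocks any match where the forbidden context is present.
Matches: at [0:4] → 'gdhm'; at [5:10] → 'pxuel'.
No capturing groups, so `findall` returns the 2 full match strings.

['gdhm', 'pxuel']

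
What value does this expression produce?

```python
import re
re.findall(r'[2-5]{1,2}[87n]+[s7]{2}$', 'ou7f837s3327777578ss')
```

['578ss']

No capturing groups, so `findall` returns the 1 full match string.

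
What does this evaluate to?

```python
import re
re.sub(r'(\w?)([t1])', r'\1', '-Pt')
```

'-P'

This matches optionally a word character (captured); then one of [t1] (captured).
Matches: at [1:3] → 'Pt'.
`\1` in the replacement pulls in group 1's text for each match.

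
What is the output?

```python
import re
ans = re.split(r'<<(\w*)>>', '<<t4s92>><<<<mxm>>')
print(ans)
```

['', 't4s92', '<<', 'mxm', '']

`re.split` interleaves the captured-group text with the surrounding fragments.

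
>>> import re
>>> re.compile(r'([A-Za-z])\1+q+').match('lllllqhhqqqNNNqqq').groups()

('l',)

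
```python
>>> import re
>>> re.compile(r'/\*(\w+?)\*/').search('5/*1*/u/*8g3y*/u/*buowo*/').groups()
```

('1',)

`re.search` scans for the first position where the pattern succeeds.
The match spans [1:6] → '/*1*/'.
Captured: group 1 = '1'.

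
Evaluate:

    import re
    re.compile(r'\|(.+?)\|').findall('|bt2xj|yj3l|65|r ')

With the lazy modifier that quantifier settles for the fewest repetitions that let the rest of the pattern succeed (the atoms after it are unaffected and can still be greedy).
Walking the string: at [0:7] match '|bt2xj|', group 1 = 'bt2xj'; at [11:15] match '|65|', group 1 = '65'.
`findall` collects group 1 from each match (2 total).

['bt2xj', '65']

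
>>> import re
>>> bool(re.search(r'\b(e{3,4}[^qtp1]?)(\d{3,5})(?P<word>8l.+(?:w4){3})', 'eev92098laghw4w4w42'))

False

Pattern: a word boundary (`\b`, zero-width); then 3 to 4 of the literal 'e', then optionally any character except [qtp1] (captured); then 3 to 5 of a digit (captured); then the literal '8l', then one or more of any character, then the literal 'w4' repeated 3 times (captured as 'word').
Here no position works, so the call returns None, and `bool(None)` is False.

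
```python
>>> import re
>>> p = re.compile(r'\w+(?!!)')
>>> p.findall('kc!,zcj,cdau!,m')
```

['k', 'zcj', 'cda', 'm']

`(?!…)`/`(?<!…)` only lets a position through if the neighbouring text does NOT match; no characters are consumed.
No capturing groups, so `findall` returns the 4 full match strings.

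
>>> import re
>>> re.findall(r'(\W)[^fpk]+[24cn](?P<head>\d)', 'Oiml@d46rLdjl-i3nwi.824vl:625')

[('@', '5')]

The pattern matches a non-word character (captured); then one or more of any character except [fpk], then one of [24cn]; then a digit (captured as 'head').
Matches: at [4:29] match '@d46rLdjl-i3nwi.824vl:625', groups = ('@', '5').
With 2 capturing groups, `findall` returns a 2-tuple per match.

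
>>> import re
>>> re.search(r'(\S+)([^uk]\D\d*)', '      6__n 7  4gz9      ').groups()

('6__', 'n 7')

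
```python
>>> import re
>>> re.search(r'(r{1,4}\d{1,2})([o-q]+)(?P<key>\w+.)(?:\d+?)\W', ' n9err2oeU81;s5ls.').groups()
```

Pattern: 1 to 4 of the literal 'r', then 1 to 2 of a digit (captured); then one or more of a character in [o-q] (captured); then one or more of a word character, then any character (captured as 'key'); then one or more of a digit (lazy) (non-capturing group); then a non-word character.
`search` walks the string left to right and returns the first match it finds.
The match spans [4:13] → 'rr2oeU81;'.
Captured: group 1 = 'rr2', group 2 = 'o', group 3 = 'eU8'.

('rr2', 'o', 'eU8')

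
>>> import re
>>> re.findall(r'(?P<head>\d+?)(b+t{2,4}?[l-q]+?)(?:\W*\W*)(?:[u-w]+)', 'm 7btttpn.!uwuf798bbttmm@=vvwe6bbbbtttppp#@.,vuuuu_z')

Pattern: one or more of a digit (lazy) (captured as 'head'); then one or more of a literal 'b', then 2 to 4 of a literal 't' (lazy), then one or more of a character in [l-q] (lazy) (captured); then zero or more of a non-word character, then zero or more of a non-word character (non-capturing group); then one or more of a character in [u-w] (non-capturing group).
Scanning left to right: at [2:14] match '7btttpn.!uwu', groups = ('7', 'btttpn'); at [15:29] match '798bbttmm@=vvw', groups = ('798', 'bbttmm'); at [30:50] match '6bbbbtttppp#@.,vuuuu', groups = ('6', 'bbbbtttppp').
2 groups means each result is a tuple of 2 captured strings — 3 here.

[('7', 'btttpn'), ('798', 'bbttmm'), ('6', 'bbbbtttppp')]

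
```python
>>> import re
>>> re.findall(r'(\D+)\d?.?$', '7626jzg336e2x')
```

This matches one or more of a non-digit (captured); then optionally a digit, then optionally any character; then anchored at the end.
Scanning left to right: at [10:13] match 'e2x', group 1 = 'e'.
`findall` collects group 1 from the one match (1 total).

['e']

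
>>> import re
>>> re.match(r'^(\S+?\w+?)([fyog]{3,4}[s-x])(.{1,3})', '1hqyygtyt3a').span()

The pattern matches anchored at the start of the string; then one or more of a non-whitespace character (lazy), then one or more of a word character (lazy) (captured); then 3 to 4 of one of [fyog], then a character in [s-x] (captured); then 1 to 3 of any character (captured).
With `match`, the pattern is implicitly anchored at the beginning.
The match spans [0:10] → '1hqyygtyt3'.
Captured: group 1 = '1hq', group 2 = 'yygt', group 3 = 'yt3'.

(0, 10)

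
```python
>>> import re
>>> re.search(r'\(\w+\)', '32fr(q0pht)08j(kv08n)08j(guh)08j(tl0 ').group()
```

'(q0pht)'

`search` walks the string left to right and returns the first match it finds.
The match spans [4:11] → '(q0pht)'.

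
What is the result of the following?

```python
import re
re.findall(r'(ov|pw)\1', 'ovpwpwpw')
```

['pw']

The backreference `\1` re-matches whatever the first group consumed, character for character.
Matches: at [2:6] match 'pwpw', group 1 = 'pw'.
Because there's exactly one group, `findall` drops the full match and keeps group 1 from the one hit.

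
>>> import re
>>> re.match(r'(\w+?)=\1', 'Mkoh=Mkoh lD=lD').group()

`re.match` won't scan ahead — the pattern has to work from the very first character.
The match spans [0:9] → 'Mkoh=Mkoh'.

'Mkoh=Mkoh'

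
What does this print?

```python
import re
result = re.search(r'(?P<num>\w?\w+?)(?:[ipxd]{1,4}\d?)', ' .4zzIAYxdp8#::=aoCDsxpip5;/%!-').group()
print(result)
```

Pattern: optionally a word character, then one or more of a word character (lazy) (captured as 'num'); then 1 to 4 of one of [ipxd], then optionally a digit (non-capturing group).
Unlike `match`, `search` isn't anchored — it looks for the pattern anywhere in the string.
The match spans [2:12] → '4zzIAYxdp8'.
Captured: group 1 = '4zzIAY'.

4zzIAYxdp8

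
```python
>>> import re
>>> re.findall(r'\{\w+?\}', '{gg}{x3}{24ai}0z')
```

['{gg}', '{x3}', '{24ai}']

No capturing groups, so `findall` returns the 3 full match strings.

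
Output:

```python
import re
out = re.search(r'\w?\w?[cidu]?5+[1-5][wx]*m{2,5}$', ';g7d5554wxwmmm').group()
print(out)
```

g7d5554wxwmmm

The pattern matches optionally a word character, then optionally a word character, then optionally one of [cidu]; then one or more of the literal '5', then a character in [1-5]; then zero or more of one of [wx], then 2 to 5 of the literal 'm'; then anchored at the end.
Unlike `match`, `search` isn't anchored — it looks for the pattern anywhere in the string.
The match spans [1:14] → 'g7d5554wxwmmm'.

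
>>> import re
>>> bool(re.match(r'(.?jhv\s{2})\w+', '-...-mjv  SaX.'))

False

`re.match` only tries the pattern at the start of the string.
Here position 0 doesn't satisfy it, so the call returns None, and `bool(None)` is False.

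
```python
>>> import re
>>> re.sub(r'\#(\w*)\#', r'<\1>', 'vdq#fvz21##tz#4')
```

Matches: at [3:10] → '#fvz21#'; at [10:14] → '#tz#'.
Each match is replaced using the text its own group 1 captured.

'vdq<fvz21><tz>4'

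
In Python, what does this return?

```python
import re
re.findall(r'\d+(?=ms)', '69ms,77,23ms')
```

The positive lookaround only admits positions where the adjacent text matches; those characters stay outside the span.
Walking the string: at [0:2] → '69'; at [8:10] → '23'.
`findall` yields the raw match text (2 of them) because the pattern has no groups.

['69', '23']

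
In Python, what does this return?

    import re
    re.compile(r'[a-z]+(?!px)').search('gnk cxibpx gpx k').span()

The negative lookaround is zero-width — it rules out positions where the adjacent text would match, without consuming anything.
The match spans [0:3] → 'gnk'.

(0, 3)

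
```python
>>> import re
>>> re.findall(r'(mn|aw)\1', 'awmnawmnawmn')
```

[]

`findall` collects group 1 from each match (0 total).
Nothing in the string satisfies the pattern, so the list is empty.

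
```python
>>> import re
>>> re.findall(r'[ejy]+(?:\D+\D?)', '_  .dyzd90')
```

Pattern: one or more of one of [ejy]; then one or more of a non-digit, then optionally a non-digit (non-capturing group).
Walking the string: at [5:8] → 'yzd'.
No capturing groups, so `findall` returns the 1 full match string.

['yzd']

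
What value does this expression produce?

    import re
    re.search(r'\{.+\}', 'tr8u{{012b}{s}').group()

`search` walks the string left to right and returns the first match it finds.
The match spans [4:14] → '{{012b}{s}'.

'{{012b}{s}'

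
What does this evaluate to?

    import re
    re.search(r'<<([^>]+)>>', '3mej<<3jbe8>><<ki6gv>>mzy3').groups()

Unlike `match`, `search` isn't anchored — it looks for the pattern anywhere in the string.
The match spans [4:13] → '<<3jbe8>>'.
Captured: group 1 = '3jbe8'.

('3jbe8',)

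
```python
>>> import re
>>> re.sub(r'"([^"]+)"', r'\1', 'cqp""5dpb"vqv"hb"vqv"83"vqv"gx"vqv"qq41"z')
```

`\1` in the replacement pulls in group 1's text for each match.

'cqp"5dpbvqvhbvqv83vqvgxvqvqq41z'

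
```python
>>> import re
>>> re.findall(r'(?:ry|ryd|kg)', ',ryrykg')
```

['ry', 'ry', 'kg']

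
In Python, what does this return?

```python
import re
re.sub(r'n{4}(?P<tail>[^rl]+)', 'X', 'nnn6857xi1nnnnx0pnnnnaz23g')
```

'nnn6857xi1X'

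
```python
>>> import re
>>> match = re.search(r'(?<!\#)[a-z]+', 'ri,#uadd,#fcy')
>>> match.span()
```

(0, 2)

The negative lookaround is zero-width — it rules out positions where the adjacent text would match, without consuming anything.
`re.search` tries every starting position until one works.
The match spans [0:2] → 'ri'.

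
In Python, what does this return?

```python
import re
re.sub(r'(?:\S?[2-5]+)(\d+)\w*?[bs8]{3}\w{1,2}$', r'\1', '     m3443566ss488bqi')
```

'     66'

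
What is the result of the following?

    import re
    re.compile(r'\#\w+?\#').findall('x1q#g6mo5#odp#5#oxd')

['#g6mo5#', '#5#']

Matches: at [3:10] → '#g6mo5#'; at [13:16] → '#5#'.
No capturing groups, so `findall` returns the 2 full match strings.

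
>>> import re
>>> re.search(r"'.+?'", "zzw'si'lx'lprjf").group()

With the lazy modifier that quantifier settles for the fewest repetitions that let the rest of the pattern succeed (the atoms after it are unaffected and can still be greedy).
`re.search` scans for the first position where the pattern succeeds.
The match spans [3:7] → "'si'".

"'si'"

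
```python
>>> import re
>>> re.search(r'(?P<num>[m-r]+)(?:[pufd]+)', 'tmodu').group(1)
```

'mo'

Pattern: one or more of a character in [m-r] (captured as 'num'); then one or more of one of [pufd] (non-capturing group).
`search` walks the string left to right and returns the first match it finds.
The match spans [1:5] → 'modu'.
Captured: group 1 = 'mo'.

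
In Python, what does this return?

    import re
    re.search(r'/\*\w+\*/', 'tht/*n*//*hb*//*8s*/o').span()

(3, 8)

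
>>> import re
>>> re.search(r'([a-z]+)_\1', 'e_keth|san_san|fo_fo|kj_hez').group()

'san_san'

The backreference `\1` re-matches whatever the first group consumed, character for character.
The match spans [7:14] → 'san_san'.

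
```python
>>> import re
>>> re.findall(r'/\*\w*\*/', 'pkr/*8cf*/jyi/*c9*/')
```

Walking the string: at [3:10] → '/*8cf*/'; at [13:19] → '/*c9*/'.
With no groups in the pattern, `findall` gives back each whole match — 2 here.

['/*8cf*/', '/*c9*/']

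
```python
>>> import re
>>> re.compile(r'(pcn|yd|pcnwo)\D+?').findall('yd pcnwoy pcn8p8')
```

['yd', 'pcn']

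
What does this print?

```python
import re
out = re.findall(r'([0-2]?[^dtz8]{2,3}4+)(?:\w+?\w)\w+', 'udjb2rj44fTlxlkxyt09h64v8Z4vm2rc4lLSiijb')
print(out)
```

['2rj44']

This matches optionally a character in [0-2], then 2 to 3 of any character except [dtz8], then one or more of a literal '4' (captured); then one or more of a word character (lazy), then a word character (non-capturing group); then one or more of a word character.
`findall` collects group 1 from the one match (1 total).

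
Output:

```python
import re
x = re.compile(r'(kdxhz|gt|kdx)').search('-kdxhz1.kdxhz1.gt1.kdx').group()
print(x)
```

The regex engine tests alternatives in the order written; an earlier branch that matches wins even if a later one would match more.
`re.search` tries every starting position until one works.
The match spans [1:6] → 'kdxhz'.
Captured: group 1 = 'kdxhz'.

kdxhz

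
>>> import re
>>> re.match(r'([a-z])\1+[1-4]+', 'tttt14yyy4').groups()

('t',)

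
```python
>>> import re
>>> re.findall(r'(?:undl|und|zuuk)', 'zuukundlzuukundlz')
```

['zuuk', 'undl', 'zuuk', 'undl']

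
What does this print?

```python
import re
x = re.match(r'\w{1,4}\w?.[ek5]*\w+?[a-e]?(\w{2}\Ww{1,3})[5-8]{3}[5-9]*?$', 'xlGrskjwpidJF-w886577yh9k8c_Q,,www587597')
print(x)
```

None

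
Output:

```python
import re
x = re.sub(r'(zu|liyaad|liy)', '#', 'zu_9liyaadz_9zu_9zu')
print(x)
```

Branches in `(...|...)` are attempted left-to-right; the first branch that allows the whole pattern to succeed is taken.
Matches: at [0:2] → 'zu'; at [4:10] → 'liyaad'; at [13:15] → 'zu'; at [17:19] → 'zu'.
Every occurrence is swapped for '#'.

#_9#z_9#_9#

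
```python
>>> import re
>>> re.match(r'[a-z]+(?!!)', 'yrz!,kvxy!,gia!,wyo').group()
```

'yr'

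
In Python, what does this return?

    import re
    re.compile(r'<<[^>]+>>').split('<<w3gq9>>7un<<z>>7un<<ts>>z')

Matches to split on: at [0:9] → '<<w3gq9>>'; at [12:17] → '<<z>>'; at [20:26] → '<<ts>>'.
Each match becomes a cut point; 4 segments remain.

['', '7un', '7un', 'z']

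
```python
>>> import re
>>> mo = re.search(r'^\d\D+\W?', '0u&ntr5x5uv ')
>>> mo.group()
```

'0u&ntr'

Pattern: anchored at the start of the string; then a digit; then one or more of a non-digit, then optionally a non-word character.
The match spans [0:6] → '0u&ntr'.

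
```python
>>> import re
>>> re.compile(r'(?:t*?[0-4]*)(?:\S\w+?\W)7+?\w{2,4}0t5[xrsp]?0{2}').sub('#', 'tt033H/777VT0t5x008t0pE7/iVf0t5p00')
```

'#8t0pE7/iVf0t5p00'

Every occurrence is swapped for '#'.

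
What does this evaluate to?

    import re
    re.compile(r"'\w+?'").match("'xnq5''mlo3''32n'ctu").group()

With `match`, the pattern is implicitly anchored at the beginning.
The match spans [0:6] → "'xnq5'".

"'xnq5'"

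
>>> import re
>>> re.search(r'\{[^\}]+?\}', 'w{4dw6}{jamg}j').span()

Unlike `match`, `search` isn't anchored — it looks for the pattern anywhere in the string.
The match spans [1:7] → '{4dw6}'.

(1, 7)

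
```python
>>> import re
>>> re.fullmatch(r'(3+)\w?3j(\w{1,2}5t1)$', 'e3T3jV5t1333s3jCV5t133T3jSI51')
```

`re.fullmatch` requires the pattern to consume the entire string.
Here the pattern can't cover the whole string, so the call returns None.

None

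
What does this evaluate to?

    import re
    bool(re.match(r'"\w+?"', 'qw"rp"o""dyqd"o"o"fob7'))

`re.match` won't scan ahead — the pattern has to work from the very first character.
Here the pattern fails at index 0, so the call returns None, and `bool(None)` is False.

False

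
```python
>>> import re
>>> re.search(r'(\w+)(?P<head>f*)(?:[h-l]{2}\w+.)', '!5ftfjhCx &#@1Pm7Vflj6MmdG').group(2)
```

''

Pattern: one or more of a word character (captured); then zero or more of a literal 'f' (captured as 'head'); then exactly 2 of a character in [h-l], then one or more of a word character, then any character (non-capturing group).
`re.search` scans for the first position where the pattern succeeds.
The match spans [1:10] → '5ftfjhCx '.
Captured: group 1 = '5ftf', group 2 = ''.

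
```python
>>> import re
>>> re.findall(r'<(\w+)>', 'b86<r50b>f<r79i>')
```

Scanning left to right: at [3:9] match '<r50b>', group 1 = 'r50b'; at [10:16] match '<r79i>', group 1 = 'r79i'.
`findall` collects group 1 from each match (2 total).

['r50b', 'r79i']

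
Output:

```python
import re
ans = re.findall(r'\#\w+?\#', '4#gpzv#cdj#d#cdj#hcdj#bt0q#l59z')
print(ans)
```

No capturing groups, so `findall` returns the 3 full match strings.

['#gpzv#', '#d#', '#hcdj#']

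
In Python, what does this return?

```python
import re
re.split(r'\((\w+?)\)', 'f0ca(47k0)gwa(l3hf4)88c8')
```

Matches to split on: at [4:10] → '(47k0)'; at [13:20] → '(l3hf4)'.
`re.split` interleaves the captured-group text with the surrounding fragments.

['f0ca', '47k0', 'gwa', 'l3hf4', '88c8']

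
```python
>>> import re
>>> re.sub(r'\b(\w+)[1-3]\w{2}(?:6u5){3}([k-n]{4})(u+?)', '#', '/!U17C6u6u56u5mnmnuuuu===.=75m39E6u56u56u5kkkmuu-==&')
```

'/!U17C6u6u56u5mnmnuuuu===.=#u-==&'

Pattern: a word boundary (`\b`, zero-width); then one or more of a word character (captured); then a character in [1-3], then exactly 2 of a word character, then the literal '6u5' repeated 3 times; then exactly 4 of a character in [k-n] (captured); then one or more of a literal 'u' (lazy) (captured).
The `?` after the quantifier makes it lazy — it takes as little as possible before letting the rest of the pattern try.
Matches: at [27:47] → '75m39E6u56u56u5kkkmu'.
`sub` substitutes '#' at each match site.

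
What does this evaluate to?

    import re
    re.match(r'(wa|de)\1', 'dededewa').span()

A backreference is literal: `\1` must see the identical characters the first group matched.
`re.match` only tries the pattern at the start of the string.
The match spans [0:4] → 'dede'.
Captured: group 1 = 'de'.

(0, 4)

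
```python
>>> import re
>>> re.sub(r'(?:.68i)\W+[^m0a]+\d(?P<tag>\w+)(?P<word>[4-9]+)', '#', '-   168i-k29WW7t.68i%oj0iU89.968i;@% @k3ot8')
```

'-   #.#'

This matches any character, then the literal '68i' (non-capturing group); then one or more of a non-word character; then one or more of any character except [m0a], then a digit; then one or more of a word character (captured as 'tag'); then one or more of a character in [4-9] (captured as 'word').
Matches: at [4:28] → '168i-k29WW7t.68i%oj0iU89'; at [29:43] → '968i;@% @k3ot8'.
Every occurrence is swapped for '#'.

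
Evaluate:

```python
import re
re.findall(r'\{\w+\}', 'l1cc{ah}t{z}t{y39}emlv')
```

`findall` yields the raw match text (3 of them) because the pattern has no groups.

['{ah}', '{z}', '{y39}']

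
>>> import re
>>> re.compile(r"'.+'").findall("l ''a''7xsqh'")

Matches: at [2:13] → "''a''7xsqh'".
Since nothing is captured, `findall` lists the 1 matched substring directly.

["''a''7xsqh'"]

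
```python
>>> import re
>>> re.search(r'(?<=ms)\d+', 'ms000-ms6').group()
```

'000'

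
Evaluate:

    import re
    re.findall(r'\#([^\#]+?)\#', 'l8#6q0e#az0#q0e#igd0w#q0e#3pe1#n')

Matches: at [2:8] match '#6q0e#', group 1 = '6q0e'; at [11:16] match '#q0e#', group 1 = 'q0e'; at [21:26] match '#q0e#', group 1 = 'q0e'.
With a single group, `findall` returns only what that group captured — 3 items.

['6q0e', 'q0e', 'q0e']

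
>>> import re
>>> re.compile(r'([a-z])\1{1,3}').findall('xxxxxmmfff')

['x', 'm', 'f']

The backreference `\1` re-matches whatever the first group consumed, character for character.
Matches: at [0:4] match 'xxxx', group 1 = 'x'; at [5:7] match 'mm', group 1 = 'm'; at [7:10] match 'fff', group 1 = 'f'.
With a single group, `findall` returns only what that group captured — 3 items.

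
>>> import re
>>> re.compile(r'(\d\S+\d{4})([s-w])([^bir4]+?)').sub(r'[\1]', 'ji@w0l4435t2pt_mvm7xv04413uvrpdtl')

'ji@w[0l4435t2pt_mvm7xv04413]rpdtl'

`\1` in the replacement pulls in group 1's text for each match.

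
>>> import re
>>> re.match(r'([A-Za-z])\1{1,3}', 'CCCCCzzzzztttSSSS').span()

`match` is anchored at position 0; if the pattern doesn't fit there, it returns None.
The match spans [0:4] → 'CCCC'.

(0, 4)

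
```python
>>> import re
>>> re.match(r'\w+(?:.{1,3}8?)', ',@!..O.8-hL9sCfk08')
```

With `match`, the pattern is implicitly anchored at the beginning.
Here the string doesn't start with a match, so the call returns None.

None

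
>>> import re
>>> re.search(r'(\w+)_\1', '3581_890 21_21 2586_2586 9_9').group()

'21_21'

`\1` is not a pattern — it's the concrete string captured by group 1, re-applied verbatim.
`re.search` tries every starting position until one works.
The match spans [9:14] → '21_21'.
Captured: group 1 = '21'.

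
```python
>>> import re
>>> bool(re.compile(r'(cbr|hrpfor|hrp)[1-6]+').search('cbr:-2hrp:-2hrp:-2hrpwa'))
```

False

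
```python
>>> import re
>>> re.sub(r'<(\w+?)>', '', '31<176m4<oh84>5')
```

'31<176m45'

Matches: at [8:14] → '<oh84>'.
Each match is replaced by ''.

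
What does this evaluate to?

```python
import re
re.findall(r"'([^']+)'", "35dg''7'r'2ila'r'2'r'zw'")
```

['7', '2ila', '2', 'zw']

Walking the string: at [5:8] match "'7'", group 1 = '7'; at [9:15] match "'2ila'", group 1 = '2ila'; at [16:19] match "'2'", group 1 = '2'; at [20:24] match "'zw'", group 1 = 'zw'.
With a single group, `findall` returns only what that group captured — 4 items.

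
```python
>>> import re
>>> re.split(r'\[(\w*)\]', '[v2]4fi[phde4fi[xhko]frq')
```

The group in the pattern means `split` returns the separators' captures alongside the pieces.

['', 'v2', '4fi[phde4fi', 'xhko', 'frq']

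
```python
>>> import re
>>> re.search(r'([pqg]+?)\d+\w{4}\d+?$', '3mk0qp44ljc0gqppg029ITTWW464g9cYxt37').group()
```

Pattern: one or more of one of [pqg] (lazy) (captured); then one or more of a digit, then exactly 4 of a word character; then one or more of a digit (lazy); then anchored at the end.
`re.search` scans for the first position where the pattern succeeds.
The match spans [28:36] → 'g9cYxt37'.
Captured: group 1 = 'g'.

'g9cYxt37'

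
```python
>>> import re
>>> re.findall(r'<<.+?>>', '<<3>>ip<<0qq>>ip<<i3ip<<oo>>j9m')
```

Since nothing is captured, `findall` lists the 3 matched substrings directly.

['<<3>>', '<<0qq>>', '<<i3ip<<oo>>']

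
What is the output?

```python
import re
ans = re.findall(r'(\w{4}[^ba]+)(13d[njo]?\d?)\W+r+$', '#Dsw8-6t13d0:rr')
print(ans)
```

[('Dsw8-6t', '13d0')]

Multiple groups make `findall` return tuples — one 2-tuple for the one match.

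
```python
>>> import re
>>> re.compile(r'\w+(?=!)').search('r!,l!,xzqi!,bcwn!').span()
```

(0, 1)

The positive lookaround only admits positions where the adjacent text matches; those characters stay outside the span.
`re.search` tries every starting position until one works.
The match spans [0:1] → 'r'.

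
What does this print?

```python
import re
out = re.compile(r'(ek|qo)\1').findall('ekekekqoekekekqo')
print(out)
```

['ek', 'ek']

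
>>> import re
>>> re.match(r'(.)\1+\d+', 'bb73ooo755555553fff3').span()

(0, 4)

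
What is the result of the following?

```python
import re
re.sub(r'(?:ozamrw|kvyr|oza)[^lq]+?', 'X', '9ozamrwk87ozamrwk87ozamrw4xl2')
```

'9X87X87Xxl2'

The regex engine tests alternatives in the order written; an earlier branch that matches wins even if a later one would match more.
Matches: at [1:8] → 'ozamrwk'; at [10:17] → 'ozamrwk'; at [19:26] → 'ozamrw4'.
Every occurrence is swapped for 'X'.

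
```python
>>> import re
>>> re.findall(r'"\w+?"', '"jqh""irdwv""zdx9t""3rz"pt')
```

Matches: at [0:5] → '"jqh"'; at [5:12] → '"irdwv"'; at [12:19] → '"zdx9t"'; at [19:24] → '"3rz"'.
No capturing groups, so `findall` returns the 4 full match strings.

['"jqh"', '"irdwv"', '"zdx9t"', '"3rz"']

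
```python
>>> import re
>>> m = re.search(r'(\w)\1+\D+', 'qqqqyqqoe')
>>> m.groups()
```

('q',)

The match spans [0:9] → 'qqqqyqqoe'.
Captured: group 1 = 'q'.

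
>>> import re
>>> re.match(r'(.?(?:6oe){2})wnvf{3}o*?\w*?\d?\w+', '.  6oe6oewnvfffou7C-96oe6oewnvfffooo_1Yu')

Pattern: optionally any character, then the literal '6oe' repeated 2 times (captured); then the literal 'wnv', then exactly 3 of a literal 'f', then zero or more of the literal 'o' (lazy); then zero or more of a word character (lazy), then optionally a digit; then one or more of a word character.
With `match`, the pattern is implicitly anchored at the beginning.
Here position 0 doesn't satisfy it, so the call returns None.

None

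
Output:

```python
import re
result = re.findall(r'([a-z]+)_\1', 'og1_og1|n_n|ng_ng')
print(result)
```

A backreference is literal: `\1` must see the identical characters the first group matched.
Because there's exactly one group, `findall` drops the full match and keeps group 1 from each hit.

['n', 'ng']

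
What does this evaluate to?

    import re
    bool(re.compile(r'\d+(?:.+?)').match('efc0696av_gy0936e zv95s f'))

False

With `match`, the pattern is implicitly anchored at the beginning.
Here position 0 doesn't satisfy it, so the call returns None, and `bool(None)` is False.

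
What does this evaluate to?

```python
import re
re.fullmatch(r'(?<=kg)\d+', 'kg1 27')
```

None

Lookahead/lookbehind check context without consuming it, so the matched span excludes the asserted characters.
For `fullmatch`, every character of the input must be accounted for by the pattern.
Here the string isn't matched end-to-end, so the call returns None.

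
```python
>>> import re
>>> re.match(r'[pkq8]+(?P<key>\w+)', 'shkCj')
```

This matches one or more of one of [pkq8]; then one or more of a word character (captured as 'key').
`match` is anchored at position 0; if the pattern doesn't fit there, it returns None.
Here position 0 doesn't satisfy it, so the call returns None.

None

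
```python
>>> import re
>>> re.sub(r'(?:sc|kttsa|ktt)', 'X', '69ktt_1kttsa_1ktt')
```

Alternation tries branches left to right and keeps the first one that lets the overall match succeed at that position.
Matches: at [2:5] → 'ktt'; at [7:12] → 'kttsa'; at [14:17] → 'ktt'.
Each match is replaced by 'X'.

'69X_1X_1X'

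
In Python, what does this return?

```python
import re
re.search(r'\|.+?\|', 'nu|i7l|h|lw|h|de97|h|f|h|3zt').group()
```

'|i7l|'

A `+?`/`*?`/`{m,n}?` starts at its minimum and grows only as far as needed for what follows to match.
`re.search` scans for the first position where the pattern succeeds.
The match spans [2:7] → '|i7l|'.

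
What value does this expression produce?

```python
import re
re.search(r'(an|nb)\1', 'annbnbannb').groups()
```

('nb',)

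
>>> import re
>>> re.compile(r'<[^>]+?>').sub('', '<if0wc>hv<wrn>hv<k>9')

Matches: at [0:7] → '<if0wc>'; at [9:14] → '<wrn>'; at [16:19] → '<k>'.
Every occurrence is swapped for ''.

'hvhv9'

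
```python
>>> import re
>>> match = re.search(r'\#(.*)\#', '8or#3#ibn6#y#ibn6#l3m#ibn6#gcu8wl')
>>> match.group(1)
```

'3#ibn6#y#ibn6#l3m#ibn6'

`re.search` scans for the first position where the pattern succeeds.
The match spans [3:27] → '#3#ibn6#y#ibn6#l3m#ibn6#'.
Captured: group 1 = '3#ibn6#y#ibn6#l3m#ibn6'.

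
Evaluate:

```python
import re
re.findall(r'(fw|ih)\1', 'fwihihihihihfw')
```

A backreference is literal: `\1` must see the identical characters the first group matched.
With a single group, `findall` returns only what that group captured — 2 items.

['ih', 'ih']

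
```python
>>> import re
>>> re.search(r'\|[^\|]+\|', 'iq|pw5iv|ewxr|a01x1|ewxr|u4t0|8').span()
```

(2, 9)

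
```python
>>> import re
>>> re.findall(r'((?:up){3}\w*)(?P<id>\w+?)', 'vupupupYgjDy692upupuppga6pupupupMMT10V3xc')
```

Pattern: the literal 'up' repeated 3 times, then zero or more of a word character (captured); then one or more of a word character (lazy) (captured as 'id').
Scanning left to right: at [1:41] match 'upupupYgjDy692upupuppga6pupupupMMT10V3xc', groups = ('upupupYgjDy692upupuppga6pupupupMMT10V3x', 'c').
`findall` packs the 2 group values into a tuple for every match.

[('upupupYgjDy692upupuppga6pupupupMMT10V3x', 'c')]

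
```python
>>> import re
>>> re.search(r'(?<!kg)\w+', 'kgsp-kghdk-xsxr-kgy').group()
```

The negative lookaround is zero-width — it rules out positions where the adjacent text would match, without consuming anything.
`search` walks the string left to right and returns the first match it finds.
The match spans [0:4] → 'kgsp'.

'kgsp'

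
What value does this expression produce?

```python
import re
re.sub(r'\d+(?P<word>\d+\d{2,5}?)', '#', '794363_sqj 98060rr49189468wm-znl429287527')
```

'#_sqj #rr#wm-znl#'

Pattern: one or more of a digit; then one or more of a digit, then 2 to 5 of a digit (lazy) (captured as 'word').
Every occurrence is swapped for '#'.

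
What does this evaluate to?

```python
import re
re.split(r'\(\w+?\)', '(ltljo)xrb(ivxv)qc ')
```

Matches to split on: at [0:7] → '(ltljo)'; at [10:16] → '(ivxv)'.
`split` removes every match and returns the 3 fragments in between.

['', 'xrb', 'qc ']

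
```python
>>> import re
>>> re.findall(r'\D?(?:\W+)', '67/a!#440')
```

['/', 'a!#']

The pattern matches optionally a non-digit; then one or more of a non-word character (non-capturing group).
Scanning left to right: at [2:3] → '/'; at [3:6] → 'a!#'.
No capturing groups, so `findall` returns the 2 full match strings.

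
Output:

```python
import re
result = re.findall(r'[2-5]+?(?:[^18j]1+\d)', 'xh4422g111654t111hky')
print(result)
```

With no groups in the pattern, `findall` gives back each whole match — 2 here.

['4422g1116', '54t111']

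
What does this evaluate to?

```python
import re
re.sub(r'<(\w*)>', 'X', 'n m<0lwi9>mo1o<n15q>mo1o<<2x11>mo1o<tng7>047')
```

'n mXmo1oXmo1o<Xmo1oX047'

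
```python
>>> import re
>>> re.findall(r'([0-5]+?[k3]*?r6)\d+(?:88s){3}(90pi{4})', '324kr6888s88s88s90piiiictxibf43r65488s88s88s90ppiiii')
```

Multiple groups make `findall` return tuples — one 2-tuple for the one match.

[('324kr6', '90piiii')]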